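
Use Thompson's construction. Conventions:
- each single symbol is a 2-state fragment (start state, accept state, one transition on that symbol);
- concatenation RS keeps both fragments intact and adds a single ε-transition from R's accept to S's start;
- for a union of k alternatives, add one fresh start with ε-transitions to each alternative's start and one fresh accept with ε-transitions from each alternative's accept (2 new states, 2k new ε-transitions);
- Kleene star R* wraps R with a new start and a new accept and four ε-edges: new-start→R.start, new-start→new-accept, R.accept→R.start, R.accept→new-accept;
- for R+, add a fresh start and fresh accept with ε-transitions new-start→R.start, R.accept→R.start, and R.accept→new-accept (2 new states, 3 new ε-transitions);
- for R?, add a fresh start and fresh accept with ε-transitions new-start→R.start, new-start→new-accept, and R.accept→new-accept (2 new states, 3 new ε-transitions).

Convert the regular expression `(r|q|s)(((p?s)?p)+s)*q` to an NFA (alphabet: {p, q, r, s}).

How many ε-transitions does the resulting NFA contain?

Recursing over subexpressions:
Each of the 8 symbol leaves contributes 0 ε-transitions.
  r|q|s = 6 ε-transitions
  p? = 3 ε-transitions
  p?s = 4 ε-transitions
  (p?s)? = 7 ε-transitions
  (p?s)?p = 8 ε-transitions
  ((p?s)?p)+ = 11 ε-transitions
  ((p?s)?p)+s = 12 ε-transitions
  (((p?s)?p)+s)* = 16 ε-transitions
  (r|q|s)(((p?s)?p)+s)*q = 24 ε-transitions

24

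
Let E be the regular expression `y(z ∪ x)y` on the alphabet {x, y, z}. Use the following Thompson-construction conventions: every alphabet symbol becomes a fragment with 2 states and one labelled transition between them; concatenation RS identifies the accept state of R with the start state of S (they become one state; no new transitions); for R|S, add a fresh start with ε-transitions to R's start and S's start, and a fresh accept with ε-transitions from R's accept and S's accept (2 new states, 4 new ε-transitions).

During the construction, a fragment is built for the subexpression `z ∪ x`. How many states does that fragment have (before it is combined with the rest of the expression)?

6

Fragment for `z ∪ x`:
Each of the 2 symbol leaves contributes a 2-state fragment.
  z ∪ x — 6 states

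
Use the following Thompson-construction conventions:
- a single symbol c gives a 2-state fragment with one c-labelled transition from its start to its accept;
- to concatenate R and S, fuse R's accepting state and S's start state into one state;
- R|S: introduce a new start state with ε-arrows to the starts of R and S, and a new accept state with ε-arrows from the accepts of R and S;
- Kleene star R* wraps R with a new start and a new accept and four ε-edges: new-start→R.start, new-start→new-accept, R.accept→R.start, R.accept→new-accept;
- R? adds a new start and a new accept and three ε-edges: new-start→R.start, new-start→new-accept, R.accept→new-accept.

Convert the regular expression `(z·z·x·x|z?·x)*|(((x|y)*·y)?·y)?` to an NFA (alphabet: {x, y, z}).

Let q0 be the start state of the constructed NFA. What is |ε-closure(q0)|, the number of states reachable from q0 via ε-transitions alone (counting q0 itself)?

18

Let C(F) = |ε-closure(F.start)| within fragment F, and note whether F accepts ε. Symbol fragments have C = 1 and do not accept ε. Then:
  z·z·x·x → same as the first factor's closure: C = 1
  z? → new start has ε-edges to the inner start and to the new accept, so C = 2 + 1 = 3
  z?·x → the left operand accepts ε, so the closure extends into the next operand (the shared merged state is already counted); C = 3 + (1−1) = 3
  z·z·x·x|z?·x → C = 1 + 1 + 3 = 5 (the new accept is not ε-reachable since no branch accepts ε)
  (z·z·x·x|z?·x)* → C = 1 (new start) + 5 (body) + 1 (new accept) = 7
  x|y → C = 1 + 1 + 1 = 3 (the new accept is not ε-reachable since no branch accepts ε)
  (x|y)* → the star's fresh start ε-reaches both the body's start and the fresh accept: C = 2 + 3 = 5
  (x|y)*·y → the left operand accepts ε, so the closure extends into the next operand (the shared merged state is already counted); C = 5 + (1−1) = 5
  ((x|y)*·y)? → new start has ε-edges to the inner start and to the new accept, so C = 2 + 5 = 7
  ((x|y)*·y)?·y → the left operand accepts ε, so the closure extends into the next operand (the shared merged state is already counted); C = 7 + (1−1) = 7
  (((x|y)*·y)?·y)? → C = 1 (new start) + 7 (body) + 1 (new accept, via ε) = 9
  (z·z·x·x|z?·x)*|(((x|y)*·y)?·y)? → new start ε-reaches every alternative's start; at least one alternative accepts ε, so the union's new accept is reached too: C = 1 + 7 + 9 + 1 = 18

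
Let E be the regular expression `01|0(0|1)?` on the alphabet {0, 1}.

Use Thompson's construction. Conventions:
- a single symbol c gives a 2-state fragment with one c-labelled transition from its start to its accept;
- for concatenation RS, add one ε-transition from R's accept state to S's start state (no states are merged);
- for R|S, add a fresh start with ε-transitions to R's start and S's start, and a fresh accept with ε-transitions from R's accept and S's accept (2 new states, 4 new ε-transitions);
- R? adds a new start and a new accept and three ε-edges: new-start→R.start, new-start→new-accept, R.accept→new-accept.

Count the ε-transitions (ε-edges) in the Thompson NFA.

Per subexpression:
Each of the 5 symbol leaves contributes 0 ε-transitions.
  01 → 1 ε-transition
  0|1 → 4 ε-transitions
  (0|1)? → 7 ε-transitions
  0(0|1)? → 8 ε-transitions
  01|0(0|1)? → 13 ε-transitions

13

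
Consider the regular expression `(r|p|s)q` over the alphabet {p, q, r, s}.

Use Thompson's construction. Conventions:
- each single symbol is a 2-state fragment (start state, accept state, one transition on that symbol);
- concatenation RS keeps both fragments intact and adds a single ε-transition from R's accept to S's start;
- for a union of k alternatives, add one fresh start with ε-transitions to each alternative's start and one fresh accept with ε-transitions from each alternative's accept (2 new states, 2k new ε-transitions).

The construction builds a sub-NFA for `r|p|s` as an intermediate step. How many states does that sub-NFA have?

Fragment for `r|p|s`:
Each of the 3 symbol leaves contributes a 2-state fragment.
  r|p|s — 8 states

8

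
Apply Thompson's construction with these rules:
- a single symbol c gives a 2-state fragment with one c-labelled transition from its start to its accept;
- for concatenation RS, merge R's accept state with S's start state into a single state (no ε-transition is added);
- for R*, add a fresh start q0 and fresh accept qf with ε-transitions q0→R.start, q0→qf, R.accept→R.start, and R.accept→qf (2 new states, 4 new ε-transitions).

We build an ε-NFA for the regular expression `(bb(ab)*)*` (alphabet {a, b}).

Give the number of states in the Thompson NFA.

9

Recursing over subexpressions:
Each of the 4 symbol leaves contributes a 2-state fragment.
  ab — 3 states
  (ab)* — 5 states
  bb(ab)* — 7 states
  (bb(ab)*)* — 9 states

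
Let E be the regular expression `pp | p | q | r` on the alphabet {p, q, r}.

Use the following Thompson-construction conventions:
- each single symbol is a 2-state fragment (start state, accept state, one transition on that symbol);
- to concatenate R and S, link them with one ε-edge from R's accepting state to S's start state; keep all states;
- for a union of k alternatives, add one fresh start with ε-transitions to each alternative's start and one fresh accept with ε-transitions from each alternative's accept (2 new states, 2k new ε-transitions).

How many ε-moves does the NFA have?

Building bottom-up:
Each of the 5 symbol leaves contributes 0 ε-transitions.
  pp = 1 ε-transition
  pp | p | q | r = 9 ε-transitions

9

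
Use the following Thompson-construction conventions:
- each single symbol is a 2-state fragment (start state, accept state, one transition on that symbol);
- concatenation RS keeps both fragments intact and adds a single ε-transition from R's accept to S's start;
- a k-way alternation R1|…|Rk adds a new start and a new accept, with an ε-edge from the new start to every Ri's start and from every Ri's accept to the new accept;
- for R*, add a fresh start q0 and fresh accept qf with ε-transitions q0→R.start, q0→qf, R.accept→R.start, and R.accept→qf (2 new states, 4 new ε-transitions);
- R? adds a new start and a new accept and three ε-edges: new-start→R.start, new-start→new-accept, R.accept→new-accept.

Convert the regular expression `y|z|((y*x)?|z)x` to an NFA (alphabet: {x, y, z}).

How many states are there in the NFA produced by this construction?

Recursing over subexpressions:
Each of the 6 symbol leaves contributes a 2-state fragment.
  y* = 4 states
  y*x = 6 states
  (y*x)? = 8 states
  (y*x)?|z = 12 states
  ((y*x)?|z)x = 14 states
  y|z|((y*x)?|z)x = 20 states

20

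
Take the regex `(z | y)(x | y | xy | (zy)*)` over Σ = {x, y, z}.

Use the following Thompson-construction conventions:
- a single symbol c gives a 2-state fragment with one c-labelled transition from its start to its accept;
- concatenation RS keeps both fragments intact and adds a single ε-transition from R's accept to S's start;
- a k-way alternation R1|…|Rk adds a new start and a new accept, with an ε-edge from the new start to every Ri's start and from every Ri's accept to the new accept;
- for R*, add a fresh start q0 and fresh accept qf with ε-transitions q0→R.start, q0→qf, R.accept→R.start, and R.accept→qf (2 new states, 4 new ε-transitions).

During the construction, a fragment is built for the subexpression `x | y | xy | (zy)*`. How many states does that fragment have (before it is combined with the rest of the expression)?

Fragment for `x | y | xy | (zy)*`:
Each of the 6 symbol leaves contributes a 2-state fragment.
  xy — 4 states
  zy — 4 states
  (zy)* — 6 states
  x | y | xy | (zy)* — 16 states

16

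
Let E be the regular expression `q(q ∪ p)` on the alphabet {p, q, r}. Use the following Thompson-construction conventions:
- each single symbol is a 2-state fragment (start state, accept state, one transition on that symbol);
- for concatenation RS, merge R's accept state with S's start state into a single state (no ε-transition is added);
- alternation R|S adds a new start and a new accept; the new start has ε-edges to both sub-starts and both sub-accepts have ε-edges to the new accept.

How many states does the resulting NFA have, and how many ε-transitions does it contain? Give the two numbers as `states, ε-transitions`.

7, 4

Recursing over subexpressions:
Each of the 3 symbol leaves contributes 2 states and 0 ε-transitions.
  q ∪ p : 6 states, 4 ε-transitions
  q(q ∪ p) : 7 states, 4 ε-transitions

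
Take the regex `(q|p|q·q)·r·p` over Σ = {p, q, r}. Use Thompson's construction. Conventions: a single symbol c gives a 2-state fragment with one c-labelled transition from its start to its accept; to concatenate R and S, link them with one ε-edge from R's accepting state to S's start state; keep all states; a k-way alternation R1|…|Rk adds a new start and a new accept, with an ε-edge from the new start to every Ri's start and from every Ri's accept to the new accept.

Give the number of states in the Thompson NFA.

14

By structural recursion:
Each of the 6 symbol leaves contributes a 2-state fragment.
  q·q — 4 states
  q|p|q·q — 10 states
  (q|p|q·q)·r·p — 14 states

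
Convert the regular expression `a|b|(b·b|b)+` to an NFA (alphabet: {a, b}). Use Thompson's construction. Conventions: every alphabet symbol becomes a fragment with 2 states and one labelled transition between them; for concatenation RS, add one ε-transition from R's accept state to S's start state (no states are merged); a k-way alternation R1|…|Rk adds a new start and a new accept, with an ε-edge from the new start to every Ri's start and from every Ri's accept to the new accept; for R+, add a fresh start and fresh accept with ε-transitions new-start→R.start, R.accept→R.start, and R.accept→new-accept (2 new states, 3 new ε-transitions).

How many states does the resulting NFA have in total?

16

By structural recursion:
Each of the 5 symbol leaves contributes a 2-state fragment.
  b·b — 4 states
  b·b|b — 8 states
  (b·b|b)+ — 10 states
  a|b|(b·b|b)+ — 16 states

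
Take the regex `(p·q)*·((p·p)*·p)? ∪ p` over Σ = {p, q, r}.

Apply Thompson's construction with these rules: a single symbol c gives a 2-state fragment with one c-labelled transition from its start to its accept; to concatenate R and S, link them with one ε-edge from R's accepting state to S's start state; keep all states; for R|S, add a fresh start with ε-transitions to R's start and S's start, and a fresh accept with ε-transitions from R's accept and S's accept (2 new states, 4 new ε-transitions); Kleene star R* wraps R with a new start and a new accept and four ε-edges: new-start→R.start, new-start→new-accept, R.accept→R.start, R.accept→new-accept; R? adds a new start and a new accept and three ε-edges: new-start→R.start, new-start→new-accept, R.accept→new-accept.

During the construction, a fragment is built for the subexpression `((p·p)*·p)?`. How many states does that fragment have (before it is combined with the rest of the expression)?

10

Fragment for `((p·p)*·p)?`:
Each of the 3 symbol leaves contributes a 2-state fragment.
  p·p → 4 states
  (p·p)* → 6 states
  (p·p)*·p → 8 states
  ((p·p)*·p)? → 10 states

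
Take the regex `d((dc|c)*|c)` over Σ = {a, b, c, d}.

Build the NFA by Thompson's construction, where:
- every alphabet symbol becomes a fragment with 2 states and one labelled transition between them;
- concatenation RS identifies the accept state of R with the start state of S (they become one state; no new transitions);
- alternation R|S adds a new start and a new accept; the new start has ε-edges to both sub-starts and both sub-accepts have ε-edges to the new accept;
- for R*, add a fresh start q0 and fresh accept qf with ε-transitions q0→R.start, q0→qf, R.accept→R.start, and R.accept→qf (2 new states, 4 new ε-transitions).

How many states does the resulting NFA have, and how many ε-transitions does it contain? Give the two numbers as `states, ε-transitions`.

Recursing over subexpressions:
Each of the 5 symbol leaves contributes 2 states and 0 ε-transitions.
  dc — 3 states, 0 ε-transitions
  dc|c — 7 states, 4 ε-transitions
  (dc|c)* — 9 states, 8 ε-transitions
  (dc|c)*|c — 13 states, 12 ε-transitions
  d((dc|c)*|c) — 14 states, 12 ε-transitions

14, 12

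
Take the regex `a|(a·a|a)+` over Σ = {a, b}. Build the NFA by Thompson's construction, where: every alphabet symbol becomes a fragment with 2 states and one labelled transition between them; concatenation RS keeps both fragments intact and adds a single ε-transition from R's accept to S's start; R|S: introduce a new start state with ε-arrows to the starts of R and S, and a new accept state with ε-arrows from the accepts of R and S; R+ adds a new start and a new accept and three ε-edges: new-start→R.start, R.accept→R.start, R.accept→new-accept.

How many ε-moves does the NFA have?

Building bottom-up:
Each of the 4 symbol leaves contributes 0 ε-transitions.
  a·a → 1 ε-transition
  a·a|a → 5 ε-transitions
  (a·a|a)+ → 8 ε-transitions
  a|(a·a|a)+ → 12 ε-transitions

12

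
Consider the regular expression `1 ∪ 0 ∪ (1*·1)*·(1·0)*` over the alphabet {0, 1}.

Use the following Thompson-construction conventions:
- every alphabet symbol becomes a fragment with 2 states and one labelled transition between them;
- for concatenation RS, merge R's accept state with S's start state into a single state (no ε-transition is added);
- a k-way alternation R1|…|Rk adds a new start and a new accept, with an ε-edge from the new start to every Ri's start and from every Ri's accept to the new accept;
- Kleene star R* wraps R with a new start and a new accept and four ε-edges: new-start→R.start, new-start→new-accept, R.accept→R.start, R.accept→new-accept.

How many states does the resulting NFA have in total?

Bottom-up over the parse tree:
Each of the 6 symbol leaves contributes a 2-state fragment.
  1* : 4 states
  1*·1 : 5 states
  (1*·1)* : 7 states
  1·0 : 3 states
  (1·0)* : 5 states
  (1*·1)*·(1·0)* : 11 states
  1 ∪ 0 ∪ (1*·1)*·(1·0)* : 17 states

17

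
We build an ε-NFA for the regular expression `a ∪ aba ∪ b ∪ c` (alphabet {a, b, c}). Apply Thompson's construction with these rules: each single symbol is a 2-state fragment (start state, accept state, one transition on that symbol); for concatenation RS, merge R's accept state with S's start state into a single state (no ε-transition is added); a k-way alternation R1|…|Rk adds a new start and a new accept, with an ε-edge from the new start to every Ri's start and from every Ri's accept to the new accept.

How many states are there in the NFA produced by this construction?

Building bottom-up:
Each of the 6 symbol leaves contributes a 2-state fragment.
  aba : 4 states
  a ∪ aba ∪ b ∪ c : 12 states

12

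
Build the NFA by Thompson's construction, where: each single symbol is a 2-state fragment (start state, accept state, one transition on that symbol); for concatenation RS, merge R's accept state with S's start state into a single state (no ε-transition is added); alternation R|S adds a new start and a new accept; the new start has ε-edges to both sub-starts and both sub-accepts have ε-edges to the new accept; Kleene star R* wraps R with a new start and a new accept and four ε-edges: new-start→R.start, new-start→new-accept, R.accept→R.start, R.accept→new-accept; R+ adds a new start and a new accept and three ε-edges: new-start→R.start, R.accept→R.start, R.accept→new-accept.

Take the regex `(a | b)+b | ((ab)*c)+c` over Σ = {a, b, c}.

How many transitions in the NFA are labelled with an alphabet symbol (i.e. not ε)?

7

Building bottom-up:
Each of the 7 symbol leaves contributes exactly 1 symbol transition.
  a | b — 2 symbol transitions
  (a | b)+ — 2 symbol transitions
  (a | b)+b — 3 symbol transitions
  ab — 2 symbol transitions
  (ab)* — 2 symbol transitions
  (ab)*c — 3 symbol transitions
  ((ab)*c)+ — 3 symbol transitions
  ((ab)*c)+c — 4 symbol transitions
  (a | b)+b | ((ab)*c)+c — 7 symbol transitions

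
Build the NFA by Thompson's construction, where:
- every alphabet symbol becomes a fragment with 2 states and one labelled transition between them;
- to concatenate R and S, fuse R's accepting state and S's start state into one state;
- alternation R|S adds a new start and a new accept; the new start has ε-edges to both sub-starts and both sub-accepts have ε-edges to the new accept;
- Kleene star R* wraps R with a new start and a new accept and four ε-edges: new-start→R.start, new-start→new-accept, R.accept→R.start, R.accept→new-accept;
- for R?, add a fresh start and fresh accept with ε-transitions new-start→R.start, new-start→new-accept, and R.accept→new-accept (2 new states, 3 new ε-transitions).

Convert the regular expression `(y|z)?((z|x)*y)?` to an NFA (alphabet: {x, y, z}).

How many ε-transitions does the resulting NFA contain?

18

Bottom-up over the parse tree:
Each of the 5 symbol leaves contributes 0 ε-transitions.
  y|z : 4 ε-transitions
  (y|z)? : 7 ε-transitions
  z|x : 4 ε-transitions
  (z|x)* : 8 ε-transitions
  (z|x)*y : 8 ε-transitions
  ((z|x)*y)? : 11 ε-transitions
  (y|z)?((z|x)*y)? : 18 ε-transitions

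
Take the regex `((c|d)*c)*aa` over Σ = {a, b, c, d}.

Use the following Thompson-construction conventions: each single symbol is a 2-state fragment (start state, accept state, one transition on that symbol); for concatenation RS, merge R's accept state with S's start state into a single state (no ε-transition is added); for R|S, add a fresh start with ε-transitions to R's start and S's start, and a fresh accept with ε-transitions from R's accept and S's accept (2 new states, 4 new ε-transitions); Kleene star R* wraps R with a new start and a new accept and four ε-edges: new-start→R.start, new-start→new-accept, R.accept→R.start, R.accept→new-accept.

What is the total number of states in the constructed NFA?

Building bottom-up:
Each of the 5 symbol leaves contributes a 2-state fragment.
  c|d = 6 states
  (c|d)* = 8 states
  (c|d)*c = 9 states
  ((c|d)*c)* = 11 states
  ((c|d)*c)*aa = 13 states

13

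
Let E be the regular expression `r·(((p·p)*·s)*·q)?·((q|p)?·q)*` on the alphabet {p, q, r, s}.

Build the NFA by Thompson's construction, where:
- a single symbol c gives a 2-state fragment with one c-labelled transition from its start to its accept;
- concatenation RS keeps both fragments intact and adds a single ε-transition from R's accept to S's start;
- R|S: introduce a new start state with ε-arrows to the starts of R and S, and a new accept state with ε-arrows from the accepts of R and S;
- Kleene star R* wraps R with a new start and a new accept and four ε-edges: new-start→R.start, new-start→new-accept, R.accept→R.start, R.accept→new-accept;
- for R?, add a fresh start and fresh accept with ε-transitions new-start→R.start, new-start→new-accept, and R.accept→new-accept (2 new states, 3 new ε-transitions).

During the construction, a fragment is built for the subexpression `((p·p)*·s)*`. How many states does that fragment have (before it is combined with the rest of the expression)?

10

Fragment for `((p·p)*·s)*`:
Each of the 3 symbol leaves contributes a 2-state fragment.
  p·p — 4 states
  (p·p)* — 6 states
  (p·p)*·s — 8 states
  ((p·p)*·s)* — 10 states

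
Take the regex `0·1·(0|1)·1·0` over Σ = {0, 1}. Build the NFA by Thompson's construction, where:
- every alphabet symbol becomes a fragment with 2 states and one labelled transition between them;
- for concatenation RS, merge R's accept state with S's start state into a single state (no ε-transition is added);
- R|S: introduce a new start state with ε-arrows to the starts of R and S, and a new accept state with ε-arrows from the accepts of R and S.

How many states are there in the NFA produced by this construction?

Per subexpression:
Each of the 6 symbol leaves contributes a 2-state fragment.
  0|1 : 6 states
  0·1·(0|1)·1·0 : 10 states

10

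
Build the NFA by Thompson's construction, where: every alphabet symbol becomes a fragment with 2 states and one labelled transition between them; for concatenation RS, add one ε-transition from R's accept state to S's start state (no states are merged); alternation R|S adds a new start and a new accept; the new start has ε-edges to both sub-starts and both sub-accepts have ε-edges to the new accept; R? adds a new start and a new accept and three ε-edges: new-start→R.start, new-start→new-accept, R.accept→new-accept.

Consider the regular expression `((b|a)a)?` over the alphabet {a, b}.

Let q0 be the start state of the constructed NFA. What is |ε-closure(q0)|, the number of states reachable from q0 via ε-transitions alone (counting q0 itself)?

5

Let C(F) = |ε-closure(F.start)| within fragment F, and note whether F accepts ε. Symbol fragments have C = 1 and do not accept ε. Then:
  b|a → new start ε-reaches every alternative's start; none of them accept ε, so the new accept is not reached: C = 1 + 1 + 1 = 3
  (b|a)a → C equals the left operand's closure size = 3 (its accept is not ε-reachable, so the closure stops there)
  ((b|a)a)? → C = 1 (new start) + 3 (body) + 1 (new accept, via ε) = 5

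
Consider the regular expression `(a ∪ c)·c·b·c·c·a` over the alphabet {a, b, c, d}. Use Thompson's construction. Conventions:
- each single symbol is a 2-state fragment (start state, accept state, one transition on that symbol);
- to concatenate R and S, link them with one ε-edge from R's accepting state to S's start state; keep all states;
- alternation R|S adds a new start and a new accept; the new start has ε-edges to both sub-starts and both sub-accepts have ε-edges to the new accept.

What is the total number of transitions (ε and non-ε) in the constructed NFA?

Per subexpression:
Each of the 7 symbol leaves contributes 1 transition (1 symbol, 0 ε).
  a ∪ c : 6 transitions (2 symbol, 4 ε)
  (a ∪ c)·c·b·c·c·a : 16 transitions (7 symbol, 9 ε)

16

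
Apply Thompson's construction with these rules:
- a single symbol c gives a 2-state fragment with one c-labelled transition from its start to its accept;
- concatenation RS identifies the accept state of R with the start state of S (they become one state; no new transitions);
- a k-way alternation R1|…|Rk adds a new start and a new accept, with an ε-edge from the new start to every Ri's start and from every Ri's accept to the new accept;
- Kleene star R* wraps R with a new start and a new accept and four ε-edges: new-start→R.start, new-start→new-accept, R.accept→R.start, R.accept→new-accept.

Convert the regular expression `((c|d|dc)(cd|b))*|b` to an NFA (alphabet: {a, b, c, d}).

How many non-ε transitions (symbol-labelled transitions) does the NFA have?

8

Building bottom-up:
Each of the 8 symbol leaves contributes exactly 1 symbol transition.
  dc : 2 symbol transitions
  c|d|dc : 4 symbol transitions
  cd : 2 symbol transitions
  cd|b : 3 symbol transitions
  (c|d|dc)(cd|b) : 7 symbol transitions
  ((c|d|dc)(cd|b))* : 7 symbol transitions
  ((c|d|dc)(cd|b))*|b : 8 symbol transitions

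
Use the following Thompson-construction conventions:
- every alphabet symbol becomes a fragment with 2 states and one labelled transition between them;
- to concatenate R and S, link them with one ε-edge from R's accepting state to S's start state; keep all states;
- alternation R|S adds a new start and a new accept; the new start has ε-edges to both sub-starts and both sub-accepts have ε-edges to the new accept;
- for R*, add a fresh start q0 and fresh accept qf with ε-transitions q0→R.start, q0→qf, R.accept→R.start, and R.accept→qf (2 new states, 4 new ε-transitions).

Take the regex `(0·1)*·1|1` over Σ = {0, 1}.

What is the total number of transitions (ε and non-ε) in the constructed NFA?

14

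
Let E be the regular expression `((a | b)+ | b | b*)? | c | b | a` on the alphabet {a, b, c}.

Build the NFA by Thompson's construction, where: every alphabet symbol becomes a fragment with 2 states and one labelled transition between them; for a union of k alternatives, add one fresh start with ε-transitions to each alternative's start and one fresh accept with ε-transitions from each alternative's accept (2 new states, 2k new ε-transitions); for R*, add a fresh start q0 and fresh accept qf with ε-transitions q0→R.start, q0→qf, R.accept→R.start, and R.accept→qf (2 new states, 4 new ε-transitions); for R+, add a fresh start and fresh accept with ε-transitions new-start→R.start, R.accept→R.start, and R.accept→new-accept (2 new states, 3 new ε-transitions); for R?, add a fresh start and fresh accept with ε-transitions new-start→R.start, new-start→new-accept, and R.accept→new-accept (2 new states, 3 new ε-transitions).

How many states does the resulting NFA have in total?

Building bottom-up:
Each of the 7 symbol leaves contributes a 2-state fragment.
  a | b = 6 states
  (a | b)+ = 8 states
  b* = 4 states
  (a | b)+ | b | b* = 16 states
  ((a | b)+ | b | b*)? = 18 states
  ((a | b)+ | b | b*)? | c | b | a = 26 states

26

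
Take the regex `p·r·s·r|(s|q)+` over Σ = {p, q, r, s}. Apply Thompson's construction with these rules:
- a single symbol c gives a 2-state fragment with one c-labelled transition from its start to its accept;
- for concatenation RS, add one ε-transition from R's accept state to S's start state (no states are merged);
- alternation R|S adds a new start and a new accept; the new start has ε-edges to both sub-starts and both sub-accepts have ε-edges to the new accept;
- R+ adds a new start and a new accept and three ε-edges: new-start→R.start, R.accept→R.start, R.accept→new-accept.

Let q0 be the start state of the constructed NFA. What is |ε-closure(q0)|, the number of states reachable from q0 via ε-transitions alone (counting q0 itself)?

6

Work bottom-up. For each fragment F, track |ε-closure(F.start)| and whether F's accept lies in that closure (i.e. whether F accepts ε). A single-symbol fragment has closure size 1 and does not accept ε.
  p·r·s·r — same as the first factor's closure: C = 1
  s|q — new start ε-reaches every alternative's start; none of them accept ε, so the new accept is not reached: C = 1 + 1 + 1 = 3
  (s|q)+ — C = 1 + 3 = 4 (the body doesn't accept ε, so the new accept is not reached)
  p·r·s·r|(s|q)+ — new start ε-reaches every alternative's start; none of them accept ε, so the new accept is not reached: C = 1 + 1 + 4 = 6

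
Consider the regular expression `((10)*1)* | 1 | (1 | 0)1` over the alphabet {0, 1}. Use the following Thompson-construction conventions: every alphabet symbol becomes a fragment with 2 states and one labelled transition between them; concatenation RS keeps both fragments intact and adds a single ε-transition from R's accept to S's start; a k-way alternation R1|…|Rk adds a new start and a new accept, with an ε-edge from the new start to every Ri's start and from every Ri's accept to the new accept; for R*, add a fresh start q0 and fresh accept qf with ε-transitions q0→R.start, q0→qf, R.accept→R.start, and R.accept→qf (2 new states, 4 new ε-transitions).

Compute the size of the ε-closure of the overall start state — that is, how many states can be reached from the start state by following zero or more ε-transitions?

Work bottom-up. For each fragment F, track |ε-closure(F.start)| and whether F's accept lies in that closure (i.e. whether F accepts ε). A single-symbol fragment has closure size 1 and does not accept ε.
  10 → C equals the left operand's closure size = 1 (its accept is not ε-reachable, so the closure stops there)
  (10)* → new start has ε-edges to the inner start and to the new accept, so C = 2 + 1 = 3
  (10)*1 → C = 3 + 1 = 4 (closure spills across the concat boundary because the left factor accepts ε)
  ((10)*1)* → the star's fresh start ε-reaches both the body's start and the fresh accept: C = 2 + 4 = 6
  1 | 0 → new start ε-reaches every alternative's start; none of them accept ε, so the new accept is not reached: C = 1 + 1 + 1 = 3
  (1 | 0)1 → same as the first factor's closure: C = 3
  ((10)*1)* | 1 | (1 | 0)1 → C = 1 (new start) + (6 + 1 + 3) + 1 (new accept, since some branch ε-reaches its own accept) = 12

12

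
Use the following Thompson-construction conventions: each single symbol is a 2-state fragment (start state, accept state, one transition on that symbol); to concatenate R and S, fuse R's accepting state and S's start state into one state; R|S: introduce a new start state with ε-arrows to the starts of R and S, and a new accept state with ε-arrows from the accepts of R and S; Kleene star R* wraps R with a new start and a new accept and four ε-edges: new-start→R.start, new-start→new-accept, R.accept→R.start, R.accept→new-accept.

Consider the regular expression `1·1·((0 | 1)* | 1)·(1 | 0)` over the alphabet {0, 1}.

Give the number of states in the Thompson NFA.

19

Building bottom-up:
Each of the 7 symbol leaves contributes a 2-state fragment.
  0 | 1 = 6 states
  (0 | 1)* = 8 states
  (0 | 1)* | 1 = 12 states
  1 | 0 = 6 states
  1·1·((0 | 1)* | 1)·(1 | 0) = 19 states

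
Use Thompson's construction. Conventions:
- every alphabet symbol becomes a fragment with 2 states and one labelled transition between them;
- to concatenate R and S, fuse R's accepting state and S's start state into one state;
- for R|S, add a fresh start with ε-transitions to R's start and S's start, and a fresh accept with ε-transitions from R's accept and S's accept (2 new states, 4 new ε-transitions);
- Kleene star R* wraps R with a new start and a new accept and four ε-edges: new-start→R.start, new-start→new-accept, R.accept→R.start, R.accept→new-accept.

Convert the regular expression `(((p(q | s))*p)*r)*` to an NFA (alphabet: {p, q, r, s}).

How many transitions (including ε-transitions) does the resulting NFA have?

21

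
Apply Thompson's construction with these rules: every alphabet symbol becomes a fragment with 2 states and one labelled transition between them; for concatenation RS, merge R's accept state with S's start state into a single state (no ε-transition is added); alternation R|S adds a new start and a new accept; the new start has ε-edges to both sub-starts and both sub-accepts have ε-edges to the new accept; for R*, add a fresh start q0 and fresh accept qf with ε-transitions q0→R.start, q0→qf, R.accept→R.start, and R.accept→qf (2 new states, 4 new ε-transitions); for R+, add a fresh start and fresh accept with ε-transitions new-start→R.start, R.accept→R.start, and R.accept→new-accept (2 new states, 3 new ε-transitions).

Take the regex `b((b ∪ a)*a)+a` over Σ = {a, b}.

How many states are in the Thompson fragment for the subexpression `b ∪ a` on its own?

Fragment for `b ∪ a`:
Each of the 2 symbol leaves contributes a 2-state fragment.
  b ∪ a — 6 states

6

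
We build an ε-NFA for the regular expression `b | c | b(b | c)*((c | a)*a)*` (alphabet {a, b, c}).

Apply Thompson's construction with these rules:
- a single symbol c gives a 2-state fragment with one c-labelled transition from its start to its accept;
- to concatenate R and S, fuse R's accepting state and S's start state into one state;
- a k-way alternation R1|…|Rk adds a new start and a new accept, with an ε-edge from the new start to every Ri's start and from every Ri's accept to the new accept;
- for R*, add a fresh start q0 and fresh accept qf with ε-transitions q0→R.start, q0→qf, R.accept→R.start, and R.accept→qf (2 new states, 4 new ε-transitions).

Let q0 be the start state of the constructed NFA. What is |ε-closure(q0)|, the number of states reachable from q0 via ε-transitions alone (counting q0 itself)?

4

Compute the ε-closure size of each fragment's start state recursively; a symbol fragment's start has no outgoing ε-edge, so its closure is just itself (size 1).
  b | c → |ε-closure| = 1 + 1 + 1 = 3 (the new accept is not ε-reachable since no branch accepts ε)
  (b | c)* → new start has ε-edges to the inner start and to the new accept, so |ε-closure| = 2 + 3 = 5
  c | a → |ε-closure| = 1 + 1 + 1 = 3 (the new accept is not ε-reachable since no branch accepts ε)
  (c | a)* → the star's fresh start ε-reaches both the body's start and the fresh accept: |ε-closure| = 2 + 3 = 5
  (c | a)*a → |ε-closure| = 5 + (1−1) = 5 (closure spills across the concat boundary because the left factor accepts ε)
  ((c | a)*a)* → the star's fresh start ε-reaches both the body's start and the fresh accept: |ε-closure| = 2 + 5 = 7
  b(b | c)*((c | a)*a)* → |ε-closure| equals the left operand's closure size = 1 (its accept is not ε-reachable, so the closure stops there)
  b | c | b(b | c)*((c | a)*a)* → new start ε-reaches every alternative's start; none of them accept ε, so the new accept is not reached: |ε-closure| = 1 + 1 + 1 + 1 = 4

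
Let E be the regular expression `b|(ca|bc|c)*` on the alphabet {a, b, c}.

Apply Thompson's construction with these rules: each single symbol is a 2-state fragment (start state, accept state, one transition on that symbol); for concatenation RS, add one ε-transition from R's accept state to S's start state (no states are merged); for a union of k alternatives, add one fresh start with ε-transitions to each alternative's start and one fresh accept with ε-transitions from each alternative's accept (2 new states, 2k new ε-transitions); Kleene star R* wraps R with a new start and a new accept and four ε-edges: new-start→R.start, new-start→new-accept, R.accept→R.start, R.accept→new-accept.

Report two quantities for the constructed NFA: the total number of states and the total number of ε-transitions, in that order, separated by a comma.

18, 16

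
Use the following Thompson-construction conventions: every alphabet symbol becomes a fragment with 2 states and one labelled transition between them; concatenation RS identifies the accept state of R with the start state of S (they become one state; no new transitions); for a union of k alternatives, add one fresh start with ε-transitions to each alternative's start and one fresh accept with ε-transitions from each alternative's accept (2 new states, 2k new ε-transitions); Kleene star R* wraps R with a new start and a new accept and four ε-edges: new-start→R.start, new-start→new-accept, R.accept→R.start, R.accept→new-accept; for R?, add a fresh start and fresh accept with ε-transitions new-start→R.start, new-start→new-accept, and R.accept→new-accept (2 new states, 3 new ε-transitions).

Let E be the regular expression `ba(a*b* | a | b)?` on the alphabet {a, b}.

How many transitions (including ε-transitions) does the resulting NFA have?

23

Recursing over subexpressions:
Each of the 6 symbol leaves contributes 1 transition (1 symbol, 0 ε).
  a* : 5 transitions (1 symbol, 4 ε)
  b* : 5 transitions (1 symbol, 4 ε)
  a*b* : 10 transitions (2 symbol, 8 ε)
  a*b* | a | b : 18 transitions (4 symbol, 14 ε)
  (a*b* | a | b)? : 21 transitions (4 symbol, 17 ε)
  ba(a*b* | a | b)? : 23 transitions (6 symbol, 17 ε)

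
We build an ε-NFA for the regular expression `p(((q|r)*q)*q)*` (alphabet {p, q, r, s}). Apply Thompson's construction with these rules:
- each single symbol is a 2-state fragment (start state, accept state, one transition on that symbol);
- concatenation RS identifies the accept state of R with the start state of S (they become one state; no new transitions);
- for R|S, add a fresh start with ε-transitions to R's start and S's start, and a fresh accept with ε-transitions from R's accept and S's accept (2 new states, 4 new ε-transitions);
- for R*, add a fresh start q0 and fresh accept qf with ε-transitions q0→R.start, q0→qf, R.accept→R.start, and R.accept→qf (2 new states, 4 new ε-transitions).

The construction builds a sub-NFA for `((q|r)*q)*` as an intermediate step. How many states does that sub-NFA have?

Fragment for `((q|r)*q)*`:
Each of the 3 symbol leaves contributes a 2-state fragment.
  q|r = 6 states
  (q|r)* = 8 states
  (q|r)*q = 9 states
  ((q|r)*q)* = 11 states

11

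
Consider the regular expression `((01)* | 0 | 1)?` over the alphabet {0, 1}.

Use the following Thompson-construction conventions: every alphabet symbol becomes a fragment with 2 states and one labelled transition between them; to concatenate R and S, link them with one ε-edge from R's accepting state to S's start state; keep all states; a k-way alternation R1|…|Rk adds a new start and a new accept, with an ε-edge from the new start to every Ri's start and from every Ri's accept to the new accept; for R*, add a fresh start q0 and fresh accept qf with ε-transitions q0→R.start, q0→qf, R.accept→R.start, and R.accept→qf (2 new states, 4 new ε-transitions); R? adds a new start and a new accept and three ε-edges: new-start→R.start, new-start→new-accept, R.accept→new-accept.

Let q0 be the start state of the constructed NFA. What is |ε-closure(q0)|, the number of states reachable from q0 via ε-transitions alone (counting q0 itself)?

9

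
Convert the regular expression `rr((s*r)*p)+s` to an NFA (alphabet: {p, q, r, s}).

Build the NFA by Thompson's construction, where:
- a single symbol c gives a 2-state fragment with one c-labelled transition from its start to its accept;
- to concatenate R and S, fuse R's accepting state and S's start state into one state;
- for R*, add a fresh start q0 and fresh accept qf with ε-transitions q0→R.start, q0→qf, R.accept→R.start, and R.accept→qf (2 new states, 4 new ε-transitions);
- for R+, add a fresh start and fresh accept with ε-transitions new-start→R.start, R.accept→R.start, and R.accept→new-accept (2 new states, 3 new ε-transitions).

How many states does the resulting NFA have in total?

13

Recursing over subexpressions:
Each of the 6 symbol leaves contributes a 2-state fragment.
  s* — 4 states
  s*r — 5 states
  (s*r)* — 7 states
  (s*r)*p — 8 states
  ((s*r)*p)+ — 10 states
  rr((s*r)*p)+s — 13 states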